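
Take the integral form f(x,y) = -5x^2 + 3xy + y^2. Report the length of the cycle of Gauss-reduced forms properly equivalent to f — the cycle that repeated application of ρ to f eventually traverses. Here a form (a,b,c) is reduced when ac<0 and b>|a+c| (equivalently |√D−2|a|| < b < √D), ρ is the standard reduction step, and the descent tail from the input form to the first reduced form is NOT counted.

D = 29, ⌊√D⌋ = 5
descent: ρ → (1,5,-1)  [lands on river]
river: ρ → (-1,5,1)
ρ-cycle length = 2 (tail of 1 descent step not counted)

2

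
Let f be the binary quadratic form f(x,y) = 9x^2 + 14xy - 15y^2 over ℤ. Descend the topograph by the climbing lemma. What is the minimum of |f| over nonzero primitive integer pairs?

river: ρ → (-15,16,8)
river: ρ → (8,16,-15)
river: ρ → (-15,14,9)
river: ρ → (9,22,-7)
river: ρ → (-7,20,12)
river: ρ → (12,4,-15)
river: ρ → (-15,26,1)
river: ρ → (1,26,-15)
river: ρ → (-15,4,12)
river: ρ → (12,20,-7)
river: ρ → (-7,22,9)
river: ρ → (9,14,-15)
closes: descent 0, river 12
min |a| on river = 1

1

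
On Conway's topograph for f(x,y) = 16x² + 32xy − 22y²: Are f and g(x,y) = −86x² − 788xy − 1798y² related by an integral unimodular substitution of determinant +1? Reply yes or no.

D₁ = 2432, D₂ = 2432
river cycle of f (length 6): (-22, 12, 26), (26, 40, -8), (-8, 40, 26), (26, 12, -22), (-22, 32, 16), (16, 32, -22)
river cycle of g (length 6): (-8, 40, 26), (26, 12, -22), (-22, 32, 16), (16, 32, -22), (-22, 12, 26), (26, 40, -8)
cycles coincide ⇒ equivalent

yes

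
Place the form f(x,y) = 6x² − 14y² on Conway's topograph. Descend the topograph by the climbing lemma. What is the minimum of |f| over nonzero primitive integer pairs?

descent: ρ → (-14,0,6)
descent: ρ → (6,12,-8)  [lands on river]
river: ρ → (-8,4,10)
river: ρ → (10,16,-2)
river: ρ → (-2,16,10)
river: ρ → (10,4,-8)
river: ρ → (-8,12,6)
closes: descent 2, river 6
min |a| on river = 2

2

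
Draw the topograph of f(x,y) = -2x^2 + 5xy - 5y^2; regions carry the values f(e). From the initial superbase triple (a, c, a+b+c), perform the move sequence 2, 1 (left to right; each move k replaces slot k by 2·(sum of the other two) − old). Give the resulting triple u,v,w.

start (-2,-5,-2) = (f(1,0),f(0,1),f(1,1))
replace slot 2: 2·((-2)+(-2)) − (-5) = -3 → (-2,-3,-2)
replace slot 1: 2·((-3)+(-2)) − (-2) = -8 → (-8,-3,-2)

-8,-3,-2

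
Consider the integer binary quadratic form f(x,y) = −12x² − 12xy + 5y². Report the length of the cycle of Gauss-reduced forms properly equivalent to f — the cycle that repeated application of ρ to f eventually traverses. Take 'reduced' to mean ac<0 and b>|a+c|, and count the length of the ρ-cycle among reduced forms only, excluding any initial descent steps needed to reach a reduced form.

D = 384, ⌊√D⌋ = 19
descent: ρ → (5,12,-12)  [lands on river]
river: ρ → (-12,12,5)
river: ρ → (5,18,-3)
river: ρ → (-3,18,5)
ρ-cycle length = 4 (tail of 1 descent step not counted)

4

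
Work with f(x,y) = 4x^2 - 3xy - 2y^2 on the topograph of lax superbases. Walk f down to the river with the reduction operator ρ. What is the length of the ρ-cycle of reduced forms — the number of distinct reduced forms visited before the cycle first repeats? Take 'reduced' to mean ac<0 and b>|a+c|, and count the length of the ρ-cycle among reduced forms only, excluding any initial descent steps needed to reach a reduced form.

D = 41, ⌊√D⌋ = 6
descent: ρ → (-2,3,4)  [lands on river]
river: ρ → (4,5,-1)
river: ρ → (-1,5,4)
river: ρ → (4,3,-2)
river: ρ → (-2,5,2)
river: ρ → (2,3,-4)
river: ρ → (-4,5,1)
river: ρ → (1,5,-4)
river: ρ → (-4,3,2)
river: ρ → (2,5,-2)
ρ-cycle length = 10 (tail of 1 descent step not counted)

10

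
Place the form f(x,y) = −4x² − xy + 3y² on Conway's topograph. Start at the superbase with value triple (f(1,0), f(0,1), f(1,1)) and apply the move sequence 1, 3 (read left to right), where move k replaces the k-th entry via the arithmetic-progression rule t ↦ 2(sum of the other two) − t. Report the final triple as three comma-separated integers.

start (-4,3,-2) = (f(1,0),f(0,1),f(1,1))
replace slot 1: 2·(3+(-2)) − (-4) = 6 → (6,3,-2)
replace slot 3: 2·(6+3) − (-2) = 20 → (6,3,20)

6,3,20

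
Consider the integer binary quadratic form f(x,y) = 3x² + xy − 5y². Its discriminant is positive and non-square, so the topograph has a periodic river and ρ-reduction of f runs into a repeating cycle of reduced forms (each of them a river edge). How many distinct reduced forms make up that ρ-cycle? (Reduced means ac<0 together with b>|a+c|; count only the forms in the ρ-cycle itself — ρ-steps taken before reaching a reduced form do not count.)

D = 61, ⌊√D⌋ = 7
descent: ρ → (-5,-1,3)
descent: ρ → (3,7,-1)  [lands on river]
river: ρ → (-1,7,3)
river: ρ → (3,5,-3)
river: ρ → (-3,7,1)
river: ρ → (1,7,-3)
river: ρ → (-3,5,3)
ρ-cycle length = 6 (tail of 2 descent steps not counted)

6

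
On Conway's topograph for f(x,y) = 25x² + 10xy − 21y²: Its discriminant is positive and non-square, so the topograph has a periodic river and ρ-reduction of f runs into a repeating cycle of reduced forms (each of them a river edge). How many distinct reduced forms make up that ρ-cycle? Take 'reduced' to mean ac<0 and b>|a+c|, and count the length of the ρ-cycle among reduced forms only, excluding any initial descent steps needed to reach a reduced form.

D = 2200, ⌊√D⌋ = 46
river: ρ → (-21,32,14)
river: ρ → (14,24,-29)
river: ρ → (-29,34,9)
river: ρ → (9,38,-21)
river: ρ → (-21,46,1)
river: ρ → (1,46,-21)
river: ρ → (-21,38,9)
river: ρ → (9,34,-29)
river: ρ → (-29,24,14)
river: ρ → (14,32,-21)
river: ρ → (-21,10,25)
river: ρ → (25,40,-6)
river: ρ → (-6,44,11)
river: ρ → (11,44,-6)
river: ρ → (-6,40,25)
river: ρ → (25,10,-21)
ρ-cycle length = 16 (tail of 0 descent steps not counted)

16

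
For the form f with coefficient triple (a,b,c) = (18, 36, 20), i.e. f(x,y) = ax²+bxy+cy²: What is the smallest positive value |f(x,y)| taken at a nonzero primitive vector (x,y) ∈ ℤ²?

translate: b→0 (≡36 mod 36), so (18,36,20)→(18,0,2)
flip: (18,0,2)→(2,0,18)
reduced (well bottom): (2,0,18) with a≤c, −a<b≤a
well minimum = a = 2

2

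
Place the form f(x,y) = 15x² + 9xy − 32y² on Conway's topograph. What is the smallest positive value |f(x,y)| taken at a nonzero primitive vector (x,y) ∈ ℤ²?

descent: ρ → (-32,-9,15)
descent: ρ → (15,39,-8)  [lands on river]
river: ρ → (-8,41,10)
river: ρ → (10,39,-12)
river: ρ → (-12,33,19)
river: ρ → (19,43,-2)
river: ρ → (-2,41,40)
river: ρ → (40,39,-3)
river: ρ → (-3,39,40)
river: ρ → (40,41,-2)
river: ρ → (-2,43,19)
river: ρ → (19,33,-12)
river: ρ → (-12,39,10)
river: ρ → (10,41,-8)
river: ρ → (-8,39,15)
river: ρ → (15,21,-26)
river: ρ → (-26,31,10)
river: ρ → (10,29,-29)
river: ρ → (-29,29,10)
river: ρ → (10,31,-26)
river: ρ → (-26,21,15)
closes: descent 2, river 20
min |a| on river = 2

2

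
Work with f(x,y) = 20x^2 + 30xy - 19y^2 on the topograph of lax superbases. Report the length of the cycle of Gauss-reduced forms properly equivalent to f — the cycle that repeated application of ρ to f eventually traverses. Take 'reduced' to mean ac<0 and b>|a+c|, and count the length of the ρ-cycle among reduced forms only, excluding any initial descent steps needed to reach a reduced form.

D = 2420, ⌊√D⌋ = 49
river: ρ → (-19,46,4)
river: ρ → (4,42,-41)
river: ρ → (-41,40,5)
river: ρ → (5,40,-41)
river: ρ → (-41,42,4)
river: ρ → (4,46,-19)
river: ρ → (-19,30,20)
river: ρ → (20,10,-29)
river: ρ → (-29,48,1)
river: ρ → (1,48,-29)
river: ρ → (-29,10,20)
river: ρ → (20,30,-19)
ρ-cycle length = 12 (tail of 0 descent steps not counted)

12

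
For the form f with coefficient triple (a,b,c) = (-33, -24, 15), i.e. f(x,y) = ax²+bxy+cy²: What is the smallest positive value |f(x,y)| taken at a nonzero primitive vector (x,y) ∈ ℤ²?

descent: ρ → (15,24,-33)  [lands on river]
river: ρ → (-33,42,6)
river: ρ → (6,42,-33)
river: ρ → (-33,24,15)
river: ρ → (15,36,-21)
river: ρ → (-21,48,3)
river: ρ → (3,48,-21)
river: ρ → (-21,36,15)
closes: descent 1, river 8
min |a| on river = 3

3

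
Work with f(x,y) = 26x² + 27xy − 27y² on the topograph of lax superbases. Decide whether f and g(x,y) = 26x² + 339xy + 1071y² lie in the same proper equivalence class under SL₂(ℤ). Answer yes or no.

D₁ = 3537, D₂ = 3537
river cycle of f (length 48): (-27, 27, 26), (26, 25, -28), (-28, 31, 23), (23, 15, -36), (-36, 57, 2), (2, 59, -7), (-7, 53, 26), (26, 51, -9), (-9, 57, 8), (8, 55, -16), … (38 more)
river cycle of g (length 48): (26, 27, -27), (-27, 27, 26), (26, 25, -28), (-28, 31, 23), (23, 15, -36), (-36, 57, 2), (2, 59, -7), (-7, 53, 26), (26, 51, -9), (-9, 57, 8), … (38 more)
cycles coincide ⇒ equivalent

yes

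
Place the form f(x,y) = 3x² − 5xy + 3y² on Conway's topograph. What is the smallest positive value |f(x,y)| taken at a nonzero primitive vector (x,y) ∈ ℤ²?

translate: b→1 (≡-5 mod 6), so (3,-5,3)→(3,1,1)
flip: (3,1,1)→(1,-1,3)
translate: b→1 (≡-1 mod 2), so (1,-1,3)→(1,1,3)
reduced (well bottom): (1,1,3) with a≤c, −a<b≤a
well minimum = a = 1

1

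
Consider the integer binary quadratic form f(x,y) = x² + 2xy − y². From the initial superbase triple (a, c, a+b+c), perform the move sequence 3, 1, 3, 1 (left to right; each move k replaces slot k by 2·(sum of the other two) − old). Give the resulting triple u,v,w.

start (1,-1,2) = (f(1,0),f(0,1),f(1,1))
replace slot 3: 2·(1+(-1)) − 2 = -2 → (1,-1,-2)
replace slot 1: 2·((-1)+(-2)) − 1 = -7 → (-7,-1,-2)
replace slot 3: 2·((-7)+(-1)) − (-2) = -14 → (-7,-1,-14)
replace slot 1: 2·((-1)+(-14)) − (-7) = -23 → (-23,-1,-14)

-23,-1,-14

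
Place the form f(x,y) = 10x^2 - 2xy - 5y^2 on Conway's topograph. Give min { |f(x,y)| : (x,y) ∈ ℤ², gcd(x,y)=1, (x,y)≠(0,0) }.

descent: ρ → (-5,12,3)  [lands on river]
river: ρ → (3,12,-5)
river: ρ → (-5,8,7)
river: ρ → (7,6,-6)
river: ρ → (-6,6,7)
river: ρ → (7,8,-5)
closes: descent 1, river 6
min |a| on river = 3

3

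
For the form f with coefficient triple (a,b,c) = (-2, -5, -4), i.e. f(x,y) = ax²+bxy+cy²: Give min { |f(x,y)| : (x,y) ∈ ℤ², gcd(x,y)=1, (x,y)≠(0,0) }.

translate: b→1 (≡5 mod 4), so (2,5,4)→(2,1,1)
flip: (2,1,1)→(1,-1,2)
translate: b→1 (≡-1 mod 2), so (1,-1,2)→(1,1,2)
reduced (well bottom): (1,1,2) with a≤c, −a<b≤a
well minimum |f| = |-1| = 1 (negative-definite)

1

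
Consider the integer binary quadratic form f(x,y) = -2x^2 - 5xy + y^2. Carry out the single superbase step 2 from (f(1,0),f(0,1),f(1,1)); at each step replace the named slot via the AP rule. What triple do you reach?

start (-2,1,-6) = (f(1,0),f(0,1),f(1,1))
replace slot 2: 2·((-2)+(-6)) − 1 = -17 → (-2,-17,-6)

-2,-17,-6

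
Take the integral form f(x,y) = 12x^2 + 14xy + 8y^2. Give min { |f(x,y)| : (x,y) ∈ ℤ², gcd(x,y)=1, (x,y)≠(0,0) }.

translate: b→-10 (≡14 mod 24), so (12,14,8)→(12,-10,6)
flip: (12,-10,6)→(6,10,12)
translate: b→-2 (≡10 mod 12), so (6,10,12)→(6,-2,8)
reduced (well bottom): (6,-2,8) with a≤c, −a<b≤a
well minimum = a = 6

6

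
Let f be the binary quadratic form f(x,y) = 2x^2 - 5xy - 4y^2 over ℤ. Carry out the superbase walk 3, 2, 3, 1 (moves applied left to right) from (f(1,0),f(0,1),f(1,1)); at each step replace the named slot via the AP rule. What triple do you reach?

start (2,-4,-7) = (f(1,0),f(0,1),f(1,1))
replace slot 3: 2·(2+(-4)) − (-7) = 3 → (2,-4,3)
replace slot 2: 2·(2+3) − (-4) = 14 → (2,14,3)
replace slot 3: 2·(2+14) − 3 = 29 → (2,14,29)
replace slot 1: 2·(14+29) − 2 = 84 → (84,14,29)

84,14,29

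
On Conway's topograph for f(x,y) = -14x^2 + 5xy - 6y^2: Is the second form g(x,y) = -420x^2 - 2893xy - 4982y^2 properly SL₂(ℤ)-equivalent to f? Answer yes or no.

D₁ = -311, D₂ = -311
f is negative-definite; reduce −f:
−f: flip: (14,-5,6)→(6,5,14)
−f: reduced (well bottom): (6,5,14) with a≤c, −a<b≤a
flip sign back: reduced form of f is (-6,-5,-14)
g is negative-definite; reduce −g:
−g: translate: b→373 (≡2893 mod 840), so (420,2893,4982)→(420,373,83)
−g: flip: (420,373,83)→(83,-373,420)
−g: translate: b→-41 (≡-373 mod 166), so (83,-373,420)→(83,-41,6)
−g: flip: (83,-41,6)→(6,41,83)
−g: translate: b→5 (≡41 mod 12), so (6,41,83)→(6,5,14)
−g: reduced (well bottom): (6,5,14) with a≤c, −a<b≤a
flip sign back: reduced form of g is (-6,-5,-14)
reduced forms (-6, -5, -14) vs (-6, -5, -14) ⇒ equivalent

yes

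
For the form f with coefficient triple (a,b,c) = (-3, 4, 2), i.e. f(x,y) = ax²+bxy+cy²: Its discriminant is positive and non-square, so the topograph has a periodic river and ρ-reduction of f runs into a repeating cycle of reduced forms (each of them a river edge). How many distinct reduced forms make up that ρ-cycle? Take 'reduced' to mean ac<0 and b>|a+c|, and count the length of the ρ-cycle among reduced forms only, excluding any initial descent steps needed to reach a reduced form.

D = 40, ⌊√D⌋ = 6
river: ρ → (2,4,-3)
river: ρ → (-3,2,3)
river: ρ → (3,4,-2)
river: ρ → (-2,4,3)
river: ρ → (3,2,-3)
river: ρ → (-3,4,2)
ρ-cycle length = 6 (tail of 0 descent steps not counted)

6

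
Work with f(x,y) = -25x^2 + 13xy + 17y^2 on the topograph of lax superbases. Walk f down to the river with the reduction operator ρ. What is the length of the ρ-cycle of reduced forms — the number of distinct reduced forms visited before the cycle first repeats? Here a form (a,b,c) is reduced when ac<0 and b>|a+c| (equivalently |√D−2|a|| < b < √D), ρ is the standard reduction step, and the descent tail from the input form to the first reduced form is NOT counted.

D = 1869, ⌊√D⌋ = 43
river: ρ → (17,21,-21)
river: ρ → (-21,21,17)
river: ρ → (17,13,-25)
river: ρ → (-25,37,5)
river: ρ → (5,43,-1)
river: ρ → (-1,43,5)
river: ρ → (5,37,-25)
river: ρ → (-25,13,17)
ρ-cycle length = 8 (tail of 0 descent steps not counted)

8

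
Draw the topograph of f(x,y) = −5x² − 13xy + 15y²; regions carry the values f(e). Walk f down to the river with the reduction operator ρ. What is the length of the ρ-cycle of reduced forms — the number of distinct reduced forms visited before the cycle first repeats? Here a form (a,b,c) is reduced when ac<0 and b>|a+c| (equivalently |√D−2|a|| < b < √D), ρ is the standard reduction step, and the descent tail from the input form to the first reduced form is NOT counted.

D = 469, ⌊√D⌋ = 21
descent: ρ → (15,13,-5)  [lands on river]
river: ρ → (-5,17,9)
river: ρ → (9,19,-3)
river: ρ → (-3,17,15)
ρ-cycle length = 4 (tail of 1 descent step not counted)

4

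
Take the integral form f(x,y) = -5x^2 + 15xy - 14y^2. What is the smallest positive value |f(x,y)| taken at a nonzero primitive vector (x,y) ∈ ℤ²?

translate: b→5 (≡-15 mod 10), so (5,-15,14)→(5,5,4)
flip: (5,5,4)→(4,-5,5)
translate: b→3 (≡-5 mod 8), so (4,-5,5)→(4,3,4)
reduced (well bottom): (4,3,4) with a≤c, −a<b≤a
well minimum |f| = |-4| = 4 (negative-definite)

4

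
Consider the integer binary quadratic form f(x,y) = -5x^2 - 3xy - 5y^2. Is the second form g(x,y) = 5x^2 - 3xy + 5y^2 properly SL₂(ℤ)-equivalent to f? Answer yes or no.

D₁ = -91, D₂ = -91
f is negative-definite; reduce −f:
−f: reduced (well bottom): (5,3,5) with a≤c, −a<b≤a
flip sign back: reduced form of f is (-5,-3,-5)
g: flip: (5,-3,5)→(5,3,5)
g: reduced (well bottom): (5,3,5) with a≤c, −a<b≤a
reduced forms (-5, -3, -5) vs (5, 3, 5) ⇒ inequivalent

no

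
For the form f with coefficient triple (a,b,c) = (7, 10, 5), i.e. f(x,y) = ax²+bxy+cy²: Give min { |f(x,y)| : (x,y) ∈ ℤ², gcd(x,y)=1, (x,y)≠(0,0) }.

translate: b→-4 (≡10 mod 14), so (7,10,5)→(7,-4,2)
flip: (7,-4,2)→(2,4,7)
translate: b→0 (≡4 mod 4), so (2,4,7)→(2,0,5)
reduced (well bottom): (2,0,5) with a≤c, −a<b≤a
well minimum = a = 2

2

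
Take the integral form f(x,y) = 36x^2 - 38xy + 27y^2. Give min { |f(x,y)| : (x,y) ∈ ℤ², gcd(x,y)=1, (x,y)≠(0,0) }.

translate: b→34 (≡-38 mod 72), so (36,-38,27)→(36,34,25)
flip: (36,34,25)→(25,-34,36)
translate: b→16 (≡-34 mod 50), so (25,-34,36)→(25,16,27)
reduced (well bottom): (25,16,27) with a≤c, −a<b≤a
well minimum = a = 25

25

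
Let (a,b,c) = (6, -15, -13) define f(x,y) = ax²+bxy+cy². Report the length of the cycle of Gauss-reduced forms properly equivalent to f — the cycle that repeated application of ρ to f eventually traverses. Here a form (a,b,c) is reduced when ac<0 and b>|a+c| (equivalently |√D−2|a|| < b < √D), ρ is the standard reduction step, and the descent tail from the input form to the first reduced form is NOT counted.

D = 537, ⌊√D⌋ = 23
descent: ρ → (-13,15,6)  [lands on river]
river: ρ → (6,21,-4)
river: ρ → (-4,19,11)
river: ρ → (11,3,-12)
river: ρ → (-12,21,2)
river: ρ → (2,23,-1)
river: ρ → (-1,23,2)
river: ρ → (2,21,-12)
river: ρ → (-12,3,11)
river: ρ → (11,19,-4)
river: ρ → (-4,21,6)
river: ρ → (6,15,-13)
river: ρ → (-13,11,8)
river: ρ → (8,21,-3)
river: ρ → (-3,21,8)
river: ρ → (8,11,-13)
ρ-cycle length = 16 (tail of 1 descent step not counted)

16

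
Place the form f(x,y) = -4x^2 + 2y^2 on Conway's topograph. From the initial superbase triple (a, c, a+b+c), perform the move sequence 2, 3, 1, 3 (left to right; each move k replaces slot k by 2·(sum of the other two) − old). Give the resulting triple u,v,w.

start (-4,2,-2) = (f(1,0),f(0,1),f(1,1))
replace slot 2: 2·((-4)+(-2)) − 2 = -14 → (-4,-14,-2)
replace slot 3: 2·((-4)+(-14)) − (-2) = -34 → (-4,-14,-34)
replace slot 1: 2·((-14)+(-34)) − (-4) = -92 → (-92,-14,-34)
replace slot 3: 2·((-92)+(-14)) − (-34) = -178 → (-92,-14,-178)

-92,-14,-178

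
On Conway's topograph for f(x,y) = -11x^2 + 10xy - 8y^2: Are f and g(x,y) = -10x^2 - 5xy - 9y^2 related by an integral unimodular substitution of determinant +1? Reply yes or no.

D₁ = -252, D₂ = -335
discriminants differ ⇒ not SL₂(ℤ)-equivalent

no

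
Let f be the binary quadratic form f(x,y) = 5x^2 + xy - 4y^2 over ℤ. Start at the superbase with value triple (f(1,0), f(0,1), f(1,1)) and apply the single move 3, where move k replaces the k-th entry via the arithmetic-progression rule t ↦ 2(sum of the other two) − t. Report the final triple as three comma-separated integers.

start (5,-4,2) = (f(1,0),f(0,1),f(1,1))
replace slot 3: 2·(5+(-4)) − 2 = 0 → (5,-4,0)

5,-4,0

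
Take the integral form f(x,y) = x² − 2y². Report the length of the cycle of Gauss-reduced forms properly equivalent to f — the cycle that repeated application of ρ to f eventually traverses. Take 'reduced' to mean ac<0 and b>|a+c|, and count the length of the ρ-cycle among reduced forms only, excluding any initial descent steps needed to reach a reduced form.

D = 8, ⌊√D⌋ = 2
descent: ρ → (-2,0,1)
descent: ρ → (1,2,-1)  [lands on river]
river: ρ → (-1,2,1)
ρ-cycle length = 2 (tail of 2 descent steps not counted)

2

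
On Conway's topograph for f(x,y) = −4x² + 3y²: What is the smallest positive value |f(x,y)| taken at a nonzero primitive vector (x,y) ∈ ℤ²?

descent: ρ → (3,6,-1)  [lands on river]
river: ρ → (-1,6,3)
closes: descent 1, river 2
min |a| on river = 1

1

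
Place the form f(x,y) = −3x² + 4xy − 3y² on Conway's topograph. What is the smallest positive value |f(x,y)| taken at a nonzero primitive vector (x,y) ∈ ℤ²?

translate: b→2 (≡-4 mod 6), so (3,-4,3)→(3,2,2)
flip: (3,2,2)→(2,-2,3)
translate: b→2 (≡-2 mod 4), so (2,-2,3)→(2,2,3)
reduced (well bottom): (2,2,3) with a≤c, −a<b≤a
well minimum |f| = |-2| = 2 (negative-definite)

2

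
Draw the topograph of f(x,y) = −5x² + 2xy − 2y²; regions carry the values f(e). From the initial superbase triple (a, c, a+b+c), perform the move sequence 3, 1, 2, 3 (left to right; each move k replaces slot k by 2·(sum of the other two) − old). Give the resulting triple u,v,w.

start (-5,-2,-5) = (f(1,0),f(0,1),f(1,1))
replace slot 3: 2·((-5)+(-2)) − (-5) = -9 → (-5,-2,-9)
replace slot 1: 2·((-2)+(-9)) − (-5) = -17 → (-17,-2,-9)
replace slot 2: 2·((-17)+(-9)) − (-2) = -50 → (-17,-50,-9)
replace slot 3: 2·((-17)+(-50)) − (-9) = -125 → (-17,-50,-125)

-17,-50,-125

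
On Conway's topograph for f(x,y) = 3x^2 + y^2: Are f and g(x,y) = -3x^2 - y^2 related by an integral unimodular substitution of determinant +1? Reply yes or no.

D₁ = -12, D₂ = -12
f: flip: (3,0,1)→(1,0,3)
f: reduced (well bottom): (1,0,3) with a≤c, −a<b≤a
g is negative-definite; reduce −g:
−g: flip: (3,0,1)→(1,0,3)
−g: reduced (well bottom): (1,0,3) with a≤c, −a<b≤a
flip sign back: reduced form of g is (-1,0,-3)
reduced forms (1, 0, 3) vs (-1, 0, -3) ⇒ inequivalent

no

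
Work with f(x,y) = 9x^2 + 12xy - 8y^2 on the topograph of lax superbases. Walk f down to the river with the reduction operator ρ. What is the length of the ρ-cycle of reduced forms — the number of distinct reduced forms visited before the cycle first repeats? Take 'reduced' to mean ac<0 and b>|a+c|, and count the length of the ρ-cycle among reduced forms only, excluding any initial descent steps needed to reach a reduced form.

D = 432, ⌊√D⌋ = 20
river: ρ → (-8,20,1)
river: ρ → (1,20,-8)
river: ρ → (-8,12,9)
river: ρ → (9,6,-11)
river: ρ → (-11,16,4)
river: ρ → (4,16,-11)
river: ρ → (-11,6,9)
river: ρ → (9,12,-8)
ρ-cycle length = 8 (tail of 0 descent steps not counted)

8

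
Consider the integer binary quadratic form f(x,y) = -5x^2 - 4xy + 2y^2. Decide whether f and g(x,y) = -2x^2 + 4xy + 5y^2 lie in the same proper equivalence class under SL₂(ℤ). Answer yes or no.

D₁ = 56, D₂ = 56
river cycle of f (length 4): (2, 4, -5), (-5, 6, 1), (1, 6, -5), (-5, 4, 2)
river cycle of g (length 4): (5, 6, -1), (-1, 6, 5), (5, 4, -2), (-2, 4, 5)
cycles differ ⇒ inequivalent

no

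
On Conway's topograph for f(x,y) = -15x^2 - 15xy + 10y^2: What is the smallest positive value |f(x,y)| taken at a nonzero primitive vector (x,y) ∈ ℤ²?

descent: ρ → (10,15,-15)  [lands on river]
river: ρ → (-15,15,10)
river: ρ → (10,25,-5)
river: ρ → (-5,25,10)
closes: descent 1, river 4
min |a| on river = 5

5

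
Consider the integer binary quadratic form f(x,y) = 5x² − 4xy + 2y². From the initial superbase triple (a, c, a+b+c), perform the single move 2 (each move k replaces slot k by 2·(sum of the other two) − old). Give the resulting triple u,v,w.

start (5,2,3) = (f(1,0),f(0,1),f(1,1))
replace slot 2: 2·(5+3) − 2 = 14 → (5,14,3)

5,14,3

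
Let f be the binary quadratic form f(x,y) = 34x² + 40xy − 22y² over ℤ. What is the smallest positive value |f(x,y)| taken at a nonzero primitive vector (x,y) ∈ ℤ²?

river: ρ → (-22,48,26)
river: ρ → (26,56,-14)
river: ρ → (-14,56,26)
river: ρ → (26,48,-22)
river: ρ → (-22,40,34)
river: ρ → (34,28,-28)
river: ρ → (-28,28,34)
river: ρ → (34,40,-22)
closes: descent 0, river 8
min |a| on river = 14

14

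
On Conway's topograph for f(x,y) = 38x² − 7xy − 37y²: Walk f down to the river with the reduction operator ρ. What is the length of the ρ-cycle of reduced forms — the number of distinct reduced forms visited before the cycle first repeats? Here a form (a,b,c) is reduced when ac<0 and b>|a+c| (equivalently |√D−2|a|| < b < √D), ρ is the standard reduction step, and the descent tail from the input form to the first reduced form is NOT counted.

D = 5673, ⌊√D⌋ = 75
descent: ρ → (-37,7,38)  [lands on river]
river: ρ → (38,69,-6)
river: ρ → (-6,75,2)
river: ρ → (2,73,-43)
river: ρ → (-43,13,32)
river: ρ → (32,51,-24)
river: ρ → (-24,45,38)
river: ρ → (38,31,-31)
river: ρ → (-31,31,38)
river: ρ → (38,45,-24)
river: ρ → (-24,51,32)
river: ρ → (32,13,-43)
river: ρ → (-43,73,2)
river: ρ → (2,75,-6)
river: ρ → (-6,69,38)
river: ρ → (38,7,-37)
river: ρ → (-37,67,8)
river: ρ → (8,61,-61)
river: ρ → (-61,61,8)
river: ρ → (8,67,-37)
ρ-cycle length = 20 (tail of 1 descent step not counted)

20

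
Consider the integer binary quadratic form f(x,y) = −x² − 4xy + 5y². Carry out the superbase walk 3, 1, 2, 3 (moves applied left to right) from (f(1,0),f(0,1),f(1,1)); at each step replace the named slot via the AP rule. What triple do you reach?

start (-1,5,0) = (f(1,0),f(0,1),f(1,1))
replace slot 3: 2·((-1)+5) − 0 = 8 → (-1,5,8)
replace slot 1: 2·(5+8) − (-1) = 27 → (27,5,8)
replace slot 2: 2·(27+8) − 5 = 65 → (27,65,8)
replace slot 3: 2·(27+65) − 8 = 176 → (27,65,176)

27,65,176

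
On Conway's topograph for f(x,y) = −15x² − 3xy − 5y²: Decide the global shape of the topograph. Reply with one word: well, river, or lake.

D = b²−4ac = (-3)² − 4·(-15)·(-5) = -291
D < 0 ⇒ definite ⇒ every region one sign ⇒ single well

well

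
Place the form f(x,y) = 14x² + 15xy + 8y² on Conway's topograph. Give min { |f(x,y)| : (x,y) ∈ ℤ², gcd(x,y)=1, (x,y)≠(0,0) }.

translate: b→-13 (≡15 mod 28), so (14,15,8)→(14,-13,7)
flip: (14,-13,7)→(7,13,14)
translate: b→-1 (≡13 mod 14), so (7,13,14)→(7,-1,8)
reduced (well bottom): (7,-1,8) with a≤c, −a<b≤a
well minimum = a = 7

7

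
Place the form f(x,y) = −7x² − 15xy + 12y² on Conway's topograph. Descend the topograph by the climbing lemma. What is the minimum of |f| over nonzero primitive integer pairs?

descent: ρ → (12,15,-7)  [lands on river]
river: ρ → (-7,13,14)
river: ρ → (14,15,-6)
river: ρ → (-6,21,5)
river: ρ → (5,19,-10)
river: ρ → (-10,21,3)
river: ρ → (3,21,-10)
river: ρ → (-10,19,5)
river: ρ → (5,21,-6)
river: ρ → (-6,15,14)
river: ρ → (14,13,-7)
river: ρ → (-7,15,12)
river: ρ → (12,9,-10)
river: ρ → (-10,11,11)
river: ρ → (11,11,-10)
river: ρ → (-10,9,12)
closes: descent 1, river 16
min |a| on river = 3

3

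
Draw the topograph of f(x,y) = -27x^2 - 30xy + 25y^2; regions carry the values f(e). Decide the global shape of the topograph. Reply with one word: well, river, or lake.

D = b²−4ac = (-30)² − 4·(-27)·25 = 3600
D = 60² is a perfect square ⇒ form factors over ℤ ⇒ lakes

lake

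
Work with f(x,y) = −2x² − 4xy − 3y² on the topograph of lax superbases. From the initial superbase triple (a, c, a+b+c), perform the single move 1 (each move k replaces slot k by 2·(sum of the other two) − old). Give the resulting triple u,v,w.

start (-2,-3,-9) = (f(1,0),f(0,1),f(1,1))
replace slot 1: 2·((-3)+(-9)) − (-2) = -22 → (-22,-3,-9)

-22,-3,-9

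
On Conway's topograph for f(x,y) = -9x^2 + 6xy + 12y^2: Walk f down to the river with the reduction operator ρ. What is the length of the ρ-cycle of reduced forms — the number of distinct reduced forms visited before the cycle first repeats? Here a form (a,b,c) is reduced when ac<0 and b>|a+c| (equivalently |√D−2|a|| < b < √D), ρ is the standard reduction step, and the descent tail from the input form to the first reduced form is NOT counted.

D = 468, ⌊√D⌋ = 21
river: ρ → (12,18,-3)
river: ρ → (-3,18,12)
river: ρ → (12,6,-9)
river: ρ → (-9,12,9)
river: ρ → (9,6,-12)
river: ρ → (-12,18,3)
river: ρ → (3,18,-12)
river: ρ → (-12,6,9)
river: ρ → (9,12,-9)
river: ρ → (-9,6,12)
ρ-cycle length = 10 (tail of 0 descent steps not counted)

10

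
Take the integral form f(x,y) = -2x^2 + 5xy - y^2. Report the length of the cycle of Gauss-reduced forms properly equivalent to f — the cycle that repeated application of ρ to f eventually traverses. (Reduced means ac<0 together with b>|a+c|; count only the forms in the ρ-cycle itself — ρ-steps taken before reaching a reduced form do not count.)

D = 17, ⌊√D⌋ = 4
descent: ρ → (-1,3,2)  [lands on river]
river: ρ → (2,1,-2)
river: ρ → (-2,3,1)
river: ρ → (1,3,-2)
river: ρ → (-2,1,2)
river: ρ → (2,3,-1)
ρ-cycle length = 6 (tail of 1 descent step not counted)

6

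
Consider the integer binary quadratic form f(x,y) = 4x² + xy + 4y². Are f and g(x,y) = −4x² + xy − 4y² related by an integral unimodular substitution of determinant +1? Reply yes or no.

D₁ = -63, D₂ = -63
f: reduced (well bottom): (4,1,4) with a≤c, −a<b≤a
g is negative-definite; reduce −g:
−g: flip: (4,-1,4)→(4,1,4)
−g: reduced (well bottom): (4,1,4) with a≤c, −a<b≤a
flip sign back: reduced form of g is (-4,-1,-4)
reduced forms (4, 1, 4) vs (-4, -1, -4) ⇒ inequivalent

no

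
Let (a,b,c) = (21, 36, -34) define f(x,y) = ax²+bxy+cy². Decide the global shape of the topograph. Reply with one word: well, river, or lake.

D = b²−4ac = 36² − 4·21·(-34) = 4152
D > 0 non-square ⇒ indefinite ⇒ periodic river

river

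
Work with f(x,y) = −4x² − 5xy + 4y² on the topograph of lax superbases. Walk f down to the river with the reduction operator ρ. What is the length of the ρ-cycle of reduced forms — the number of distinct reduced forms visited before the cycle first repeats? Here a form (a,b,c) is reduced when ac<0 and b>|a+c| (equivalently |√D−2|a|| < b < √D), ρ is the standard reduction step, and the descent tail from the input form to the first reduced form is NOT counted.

D = 89, ⌊√D⌋ = 9
descent: ρ → (4,5,-4)  [lands on river]
river: ρ → (-4,3,5)
river: ρ → (5,7,-2)
river: ρ → (-2,9,1)
river: ρ → (1,9,-2)
river: ρ → (-2,7,5)
river: ρ → (5,3,-4)
river: ρ → (-4,5,4)
river: ρ → (4,3,-5)
river: ρ → (-5,7,2)
river: ρ → (2,9,-1)
river: ρ → (-1,9,2)
river: ρ → (2,7,-5)
river: ρ → (-5,3,4)
ρ-cycle length = 14 (tail of 1 descent step not counted)

14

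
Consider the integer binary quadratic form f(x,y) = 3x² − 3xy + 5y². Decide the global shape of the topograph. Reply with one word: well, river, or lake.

D = b²−4ac = (-3)² − 4·3·5 = -51
D < 0 ⇒ definite ⇒ every region one sign ⇒ single well

well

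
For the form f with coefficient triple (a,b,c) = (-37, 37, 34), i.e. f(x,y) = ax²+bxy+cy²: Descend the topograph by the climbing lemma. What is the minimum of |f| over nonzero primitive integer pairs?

river: ρ → (34,31,-40)
river: ρ → (-40,49,25)
river: ρ → (25,51,-38)
river: ρ → (-38,25,38)
river: ρ → (38,51,-25)
river: ρ → (-25,49,40)
river: ρ → (40,31,-34)
river: ρ → (-34,37,37)
river: ρ → (37,37,-34)
river: ρ → (-34,31,40)
river: ρ → (40,49,-25)
river: ρ → (-25,51,38)
river: ρ → (38,25,-38)
river: ρ → (-38,51,25)
river: ρ → (25,49,-40)
river: ρ → (-40,31,34)
river: ρ → (34,37,-37)
river: ρ → (-37,37,34)
closes: descent 0, river 18
min |a| on river = 25

25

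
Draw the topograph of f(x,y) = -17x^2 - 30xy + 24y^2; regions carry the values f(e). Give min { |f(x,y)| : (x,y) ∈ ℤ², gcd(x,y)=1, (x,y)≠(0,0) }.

descent: ρ → (24,30,-17)  [lands on river]
river: ρ → (-17,38,16)
river: ρ → (16,26,-29)
river: ρ → (-29,32,13)
river: ρ → (13,46,-8)
river: ρ → (-8,50,1)
river: ρ → (1,50,-8)
river: ρ → (-8,46,13)
river: ρ → (13,32,-29)
river: ρ → (-29,26,16)
river: ρ → (16,38,-17)
river: ρ → (-17,30,24)
river: ρ → (24,18,-23)
river: ρ → (-23,28,19)
river: ρ → (19,48,-3)
river: ρ → (-3,48,19)
river: ρ → (19,28,-23)
river: ρ → (-23,18,24)
closes: descent 1, river 18
min |a| on river = 1

1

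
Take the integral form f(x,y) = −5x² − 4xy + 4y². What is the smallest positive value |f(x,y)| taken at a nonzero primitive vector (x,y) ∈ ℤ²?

descent: ρ → (4,4,-5)  [lands on river]
river: ρ → (-5,6,3)
river: ρ → (3,6,-5)
river: ρ → (-5,4,4)
closes: descent 1, river 4
min |a| on river = 3

3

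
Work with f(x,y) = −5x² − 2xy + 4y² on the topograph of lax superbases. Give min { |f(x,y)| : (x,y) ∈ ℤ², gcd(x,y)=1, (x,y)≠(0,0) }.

descent: ρ → (4,2,-5)  [lands on river]
river: ρ → (-5,8,1)
river: ρ → (1,8,-5)
river: ρ → (-5,2,4)
river: ρ → (4,6,-3)
river: ρ → (-3,6,4)
closes: descent 1, river 6
min |a| on river = 1

1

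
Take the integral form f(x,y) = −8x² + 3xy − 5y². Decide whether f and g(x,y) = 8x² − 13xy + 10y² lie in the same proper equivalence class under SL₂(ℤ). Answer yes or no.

D₁ = -151, D₂ = -151
f is negative-definite; reduce −f:
−f: flip: (8,-3,5)→(5,3,8)
−f: reduced (well bottom): (5,3,8) with a≤c, −a<b≤a
flip sign back: reduced form of f is (-5,-3,-8)
g: translate: b→3 (≡-13 mod 16), so (8,-13,10)→(8,3,5)
g: flip: (8,3,5)→(5,-3,8)
g: reduced (well bottom): (5,-3,8) with a≤c, −a<b≤a
reduced forms (-5, -3, -8) vs (5, -3, 8) ⇒ inequivalent

no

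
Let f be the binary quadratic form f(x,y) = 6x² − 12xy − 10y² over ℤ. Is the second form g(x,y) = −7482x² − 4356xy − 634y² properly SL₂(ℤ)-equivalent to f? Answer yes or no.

D₁ = 384, D₂ = 384
river cycle of f (length 4): (-10, 12, 6), (6, 12, -10), (-10, 8, 8), (8, 8, -10)
river cycle of g (length 4): (-10, 12, 6), (6, 12, -10), (-10, 8, 8), (8, 8, -10)
cycles coincide ⇒ equivalent

yes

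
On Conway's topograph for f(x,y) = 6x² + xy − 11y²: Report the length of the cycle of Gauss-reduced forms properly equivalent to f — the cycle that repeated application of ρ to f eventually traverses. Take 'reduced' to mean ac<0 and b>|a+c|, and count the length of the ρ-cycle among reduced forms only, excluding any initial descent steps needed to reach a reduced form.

D = 265, ⌊√D⌋ = 16
descent: ρ → (-11,-1,6)
descent: ρ → (6,13,-4)  [lands on river]
river: ρ → (-4,11,9)
river: ρ → (9,7,-6)
river: ρ → (-6,5,10)
river: ρ → (10,15,-1)
river: ρ → (-1,15,10)
river: ρ → (10,5,-6)
river: ρ → (-6,7,9)
river: ρ → (9,11,-4)
river: ρ → (-4,13,6)
river: ρ → (6,11,-6)
river: ρ → (-6,13,4)
river: ρ → (4,11,-9)
river: ρ → (-9,7,6)
river: ρ → (6,5,-10)
river: ρ → (-10,15,1)
river: ρ → (1,15,-10)
river: ρ → (-10,5,6)
river: ρ → (6,7,-9)
river: ρ → (-9,11,4)
river: ρ → (4,13,-6)
river: ρ → (-6,11,6)
ρ-cycle length = 22 (tail of 2 descent steps not counted)

22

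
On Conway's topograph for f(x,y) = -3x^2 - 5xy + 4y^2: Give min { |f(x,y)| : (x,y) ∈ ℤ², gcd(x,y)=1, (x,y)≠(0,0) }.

descent: ρ → (4,5,-3)  [lands on river]
river: ρ → (-3,7,2)
river: ρ → (2,5,-6)
river: ρ → (-6,7,1)
river: ρ → (1,7,-6)
river: ρ → (-6,5,2)
river: ρ → (2,7,-3)
river: ρ → (-3,5,4)
river: ρ → (4,3,-4)
river: ρ → (-4,5,3)
river: ρ → (3,7,-2)
river: ρ → (-2,5,6)
river: ρ → (6,7,-1)
river: ρ → (-1,7,6)
river: ρ → (6,5,-2)
river: ρ → (-2,7,3)
river: ρ → (3,5,-4)
river: ρ → (-4,3,4)
closes: descent 1, river 18
min |a| on river = 1

1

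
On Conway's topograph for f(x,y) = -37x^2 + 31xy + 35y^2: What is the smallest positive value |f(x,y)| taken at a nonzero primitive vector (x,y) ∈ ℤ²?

river: ρ → (35,39,-33)
river: ρ → (-33,27,41)
river: ρ → (41,55,-19)
river: ρ → (-19,59,35)
river: ρ → (35,11,-43)
river: ρ → (-43,75,3)
river: ρ → (3,75,-43)
river: ρ → (-43,11,35)
river: ρ → (35,59,-19)
river: ρ → (-19,55,41)
river: ρ → (41,27,-33)
river: ρ → (-33,39,35)
river: ρ → (35,31,-37)
river: ρ → (-37,43,29)
river: ρ → (29,73,-7)
river: ρ → (-7,67,59)
river: ρ → (59,51,-15)
river: ρ → (-15,69,23)
river: ρ → (23,69,-15)
river: ρ → (-15,51,59)
river: ρ → (59,67,-7)
river: ρ → (-7,73,29)
river: ρ → (29,43,-37)
river: ρ → (-37,31,35)
closes: descent 0, river 24
min |a| on river = 3

3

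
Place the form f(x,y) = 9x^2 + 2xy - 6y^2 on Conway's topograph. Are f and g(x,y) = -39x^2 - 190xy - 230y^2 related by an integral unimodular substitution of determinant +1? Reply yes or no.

D₁ = 220, D₂ = 220
river cycle of f (length 4): (-6, 10, 5), (5, 10, -6), (-6, 14, 1), (1, 14, -6)
river cycle of g (length 4): (-6, 10, 5), (5, 10, -6), (-6, 14, 1), (1, 14, -6)
cycles coincide ⇒ equivalent

yes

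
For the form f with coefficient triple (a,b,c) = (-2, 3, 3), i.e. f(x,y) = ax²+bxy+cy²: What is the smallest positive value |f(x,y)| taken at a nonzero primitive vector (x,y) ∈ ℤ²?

river: ρ → (3,3,-2)
river: ρ → (-2,5,1)
river: ρ → (1,5,-2)
river: ρ → (-2,3,3)
closes: descent 0, river 4
min |a| on river = 1

1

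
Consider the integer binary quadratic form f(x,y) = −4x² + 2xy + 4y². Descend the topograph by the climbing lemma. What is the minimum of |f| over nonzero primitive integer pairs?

river: ρ → (4,6,-2)
river: ρ → (-2,6,4)
river: ρ → (4,2,-4)
river: ρ → (-4,6,2)
river: ρ → (2,6,-4)
river: ρ → (-4,2,4)
closes: descent 0, river 6
min |a| on river = 2

2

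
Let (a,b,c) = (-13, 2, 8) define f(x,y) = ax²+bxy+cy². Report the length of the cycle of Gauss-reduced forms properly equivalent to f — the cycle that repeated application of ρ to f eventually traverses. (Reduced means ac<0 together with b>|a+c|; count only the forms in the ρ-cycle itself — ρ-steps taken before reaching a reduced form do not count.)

D = 420, ⌊√D⌋ = 20
descent: ρ → (8,14,-7)  [lands on river]
river: ρ → (-7,14,8)
river: ρ → (8,18,-3)
river: ρ → (-3,18,8)
ρ-cycle length = 4 (tail of 1 descent step not counted)

4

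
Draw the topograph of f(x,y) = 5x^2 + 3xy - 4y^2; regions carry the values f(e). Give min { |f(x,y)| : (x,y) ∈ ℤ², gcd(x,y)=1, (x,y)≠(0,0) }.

river: ρ → (-4,5,4)
river: ρ → (4,3,-5)
river: ρ → (-5,7,2)
river: ρ → (2,9,-1)
river: ρ → (-1,9,2)
river: ρ → (2,7,-5)
river: ρ → (-5,3,4)
river: ρ → (4,5,-4)
river: ρ → (-4,3,5)
river: ρ → (5,7,-2)
river: ρ → (-2,9,1)
river: ρ → (1,9,-2)
river: ρ → (-2,7,5)
river: ρ → (5,3,-4)
closes: descent 0, river 14
min |a| on river = 1

1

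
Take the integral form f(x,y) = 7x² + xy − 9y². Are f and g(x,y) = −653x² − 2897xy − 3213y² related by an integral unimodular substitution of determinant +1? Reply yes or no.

D₁ = 253, D₂ = 253
river cycle of f (length 6): (7, 15, -1), (-1, 15, 7), (7, 13, -3), (-3, 11, 11), (11, 11, -3), (-3, 13, 7)
river cycle of g (length 6): (-3, 13, 7), (7, 15, -1), (-1, 15, 7), (7, 13, -3), (-3, 11, 11), (11, 11, -3)
cycles coincide ⇒ equivalent

yes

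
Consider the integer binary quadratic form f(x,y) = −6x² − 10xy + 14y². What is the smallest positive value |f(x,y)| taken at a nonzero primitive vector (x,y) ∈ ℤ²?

descent: ρ → (14,10,-6)  [lands on river]
river: ρ → (-6,14,10)
river: ρ → (10,6,-10)
river: ρ → (-10,14,6)
river: ρ → (6,10,-14)
river: ρ → (-14,18,2)
river: ρ → (2,18,-14)
river: ρ → (-14,10,6)
river: ρ → (6,14,-10)
river: ρ → (-10,6,10)
river: ρ → (10,14,-6)
river: ρ → (-6,10,14)
river: ρ → (14,18,-2)
river: ρ → (-2,18,14)
closes: descent 1, river 14
min |a| on river = 2

2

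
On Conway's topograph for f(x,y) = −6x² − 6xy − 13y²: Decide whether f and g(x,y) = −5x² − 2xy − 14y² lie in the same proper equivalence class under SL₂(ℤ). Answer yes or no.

D₁ = -276, D₂ = -276
f is negative-definite; reduce −f:
−f: reduced (well bottom): (6,6,13) with a≤c, −a<b≤a
flip sign back: reduced form of f is (-6,-6,-13)
g is negative-definite; reduce −g:
−g: reduced (well bottom): (5,2,14) with a≤c, −a<b≤a
flip sign back: reduced form of g is (-5,-2,-14)
reduced forms (-6, -6, -13) vs (-5, -2, -14) ⇒ inequivalent

no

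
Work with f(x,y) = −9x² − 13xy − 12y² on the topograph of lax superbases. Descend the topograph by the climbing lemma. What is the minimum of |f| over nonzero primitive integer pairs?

translate: b→-5 (≡13 mod 18), so (9,13,12)→(9,-5,8)
flip: (9,-5,8)→(8,5,9)
reduced (well bottom): (8,5,9) with a≤c, −a<b≤a
well minimum |f| = |-8| = 8 (negative-definite)

8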